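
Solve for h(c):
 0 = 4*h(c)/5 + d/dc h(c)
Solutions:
 h(c) = C1*exp(-4*c/5)


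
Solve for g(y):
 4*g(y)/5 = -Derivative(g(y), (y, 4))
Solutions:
 g(y) = (C1*sin(5^(3/4)*y/5) + C2*cos(5^(3/4)*y/5))*exp(-5^(3/4)*y/5) + (C3*sin(5^(3/4)*y/5) + C4*cos(5^(3/4)*y/5))*exp(5^(3/4)*y/5)


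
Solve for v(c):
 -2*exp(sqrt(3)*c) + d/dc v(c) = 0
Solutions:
 v(c) = C1 + 2*sqrt(3)*exp(sqrt(3)*c)/3


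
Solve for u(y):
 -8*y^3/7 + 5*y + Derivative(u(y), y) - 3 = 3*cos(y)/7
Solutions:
 u(y) = C1 + 2*y^4/7 - 5*y^2/2 + 3*y + 3*sin(y)/7


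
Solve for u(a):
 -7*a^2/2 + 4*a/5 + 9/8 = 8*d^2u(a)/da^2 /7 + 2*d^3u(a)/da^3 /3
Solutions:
 u(a) = C1 + C2*a + C3*exp(-12*a/7) - 49*a^4/192 + 2051*a^3/2880 - 8687*a^2/11520


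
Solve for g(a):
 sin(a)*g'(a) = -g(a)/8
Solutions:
 g(a) = C1*(cos(a) + 1)^(1/16)/(cos(a) - 1)^(1/16)


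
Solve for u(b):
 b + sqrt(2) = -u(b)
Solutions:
 u(b) = -b - sqrt(2)


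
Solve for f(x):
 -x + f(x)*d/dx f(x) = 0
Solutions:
 f(x) = -sqrt(C1 + x^2)
 f(x) = sqrt(C1 + x^2)


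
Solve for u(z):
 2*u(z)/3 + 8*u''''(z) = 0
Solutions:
 u(z) = (C1*sin(3^(3/4)*z/6) + C2*cos(3^(3/4)*z/6))*exp(-3^(3/4)*z/6) + (C3*sin(3^(3/4)*z/6) + C4*cos(3^(3/4)*z/6))*exp(3^(3/4)*z/6)


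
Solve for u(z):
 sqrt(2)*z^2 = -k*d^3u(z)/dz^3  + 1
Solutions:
 u(z) = C1 + C2*z + C3*z^2 - sqrt(2)*z^5/(60*k) + z^3/(6*k)


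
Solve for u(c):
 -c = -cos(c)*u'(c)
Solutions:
 u(c) = C1 + Integral(c/cos(c), c)


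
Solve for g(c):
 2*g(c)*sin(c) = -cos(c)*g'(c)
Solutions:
 g(c) = C1*cos(c)^2


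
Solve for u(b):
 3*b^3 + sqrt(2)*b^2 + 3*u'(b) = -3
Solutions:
 u(b) = C1 - b^4/4 - sqrt(2)*b^3/9 - b


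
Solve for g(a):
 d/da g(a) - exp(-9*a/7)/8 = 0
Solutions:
 g(a) = C1 - 7*exp(-9*a/7)/72


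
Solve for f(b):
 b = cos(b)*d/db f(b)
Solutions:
 f(b) = C1 + Integral(b/cos(b), b)


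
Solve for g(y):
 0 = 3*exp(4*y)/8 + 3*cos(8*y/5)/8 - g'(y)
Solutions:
 g(y) = C1 + 3*exp(4*y)/32 + 15*sin(8*y/5)/64


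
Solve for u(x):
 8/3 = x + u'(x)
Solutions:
 u(x) = C1 - x^2/2 + 8*x/3


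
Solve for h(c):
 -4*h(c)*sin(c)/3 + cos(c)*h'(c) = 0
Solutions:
 h(c) = C1/cos(c)^(4/3)


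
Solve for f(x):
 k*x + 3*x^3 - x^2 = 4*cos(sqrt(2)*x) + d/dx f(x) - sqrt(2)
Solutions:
 f(x) = C1 + k*x^2/2 + 3*x^4/4 - x^3/3 + sqrt(2)*x - 2*sqrt(2)*sin(sqrt(2)*x)


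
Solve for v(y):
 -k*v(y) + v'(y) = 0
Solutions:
 v(y) = C1*exp(k*y)


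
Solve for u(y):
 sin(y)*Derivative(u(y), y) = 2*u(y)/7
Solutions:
 u(y) = C1*(cos(y) - 1)^(1/7)/(cos(y) + 1)^(1/7)


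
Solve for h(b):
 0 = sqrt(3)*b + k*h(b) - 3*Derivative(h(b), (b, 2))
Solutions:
 h(b) = C1*exp(-sqrt(3)*b*sqrt(k)/3) + C2*exp(sqrt(3)*b*sqrt(k)/3) - sqrt(3)*b/k


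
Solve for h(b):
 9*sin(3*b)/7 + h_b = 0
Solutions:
 h(b) = C1 + 3*cos(3*b)/7


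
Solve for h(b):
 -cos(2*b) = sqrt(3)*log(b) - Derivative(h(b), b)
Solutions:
 h(b) = C1 + sqrt(3)*b*(log(b) - 1) + sin(2*b)/2


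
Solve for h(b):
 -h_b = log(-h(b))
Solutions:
 -li(-h(b)) = C1 - b


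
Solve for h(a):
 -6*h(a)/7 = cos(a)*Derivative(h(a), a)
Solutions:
 h(a) = C1*(sin(a) - 1)^(3/7)/(sin(a) + 1)^(3/7)


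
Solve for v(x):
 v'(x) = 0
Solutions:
 v(x) = C1


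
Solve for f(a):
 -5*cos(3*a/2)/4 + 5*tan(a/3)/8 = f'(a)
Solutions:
 f(a) = C1 - 15*log(cos(a/3))/8 - 5*sin(3*a/2)/6


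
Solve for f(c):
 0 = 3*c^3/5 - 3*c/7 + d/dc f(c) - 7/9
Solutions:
 f(c) = C1 - 3*c^4/20 + 3*c^2/14 + 7*c/9


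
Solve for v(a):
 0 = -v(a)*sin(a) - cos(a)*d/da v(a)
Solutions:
 v(a) = C1*cos(a)


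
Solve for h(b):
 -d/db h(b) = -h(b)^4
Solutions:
 h(b) = (-1/(C1 + 3*b))^(1/3)
 h(b) = (-1/(C1 + b))^(1/3)*(-3^(2/3) - 3*3^(1/6)*I)/6
 h(b) = (-1/(C1 + b))^(1/3)*(-3^(2/3) + 3*3^(1/6)*I)/6


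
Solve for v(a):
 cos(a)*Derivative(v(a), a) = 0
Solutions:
 v(a) = C1


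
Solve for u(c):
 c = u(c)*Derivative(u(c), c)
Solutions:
 u(c) = -sqrt(C1 + c^2)
 u(c) = sqrt(C1 + c^2)


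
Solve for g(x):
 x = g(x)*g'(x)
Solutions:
 g(x) = -sqrt(C1 + x^2)
 g(x) = sqrt(C1 + x^2)


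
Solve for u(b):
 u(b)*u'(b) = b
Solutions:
 u(b) = -sqrt(C1 + b^2)
 u(b) = sqrt(C1 + b^2)


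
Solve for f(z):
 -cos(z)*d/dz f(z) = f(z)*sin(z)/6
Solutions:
 f(z) = C1*cos(z)^(1/6)


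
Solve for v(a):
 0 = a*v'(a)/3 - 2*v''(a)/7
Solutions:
 v(a) = C1 + C2*erfi(sqrt(21)*a/6)


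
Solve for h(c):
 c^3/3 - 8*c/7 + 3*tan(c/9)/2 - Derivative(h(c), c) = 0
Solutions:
 h(c) = C1 + c^4/12 - 4*c^2/7 - 27*log(cos(c/9))/2


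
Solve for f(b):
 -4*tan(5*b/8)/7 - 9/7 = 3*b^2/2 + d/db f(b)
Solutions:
 f(b) = C1 - b^3/2 - 9*b/7 + 32*log(cos(5*b/8))/35


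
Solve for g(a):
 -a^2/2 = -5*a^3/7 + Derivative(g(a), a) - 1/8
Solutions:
 g(a) = C1 + 5*a^4/28 - a^3/6 + a/8


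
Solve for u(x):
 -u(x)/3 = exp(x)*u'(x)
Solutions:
 u(x) = C1*exp(exp(-x)/3)


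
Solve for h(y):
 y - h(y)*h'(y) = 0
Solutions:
 h(y) = -sqrt(C1 + y^2)
 h(y) = sqrt(C1 + y^2)


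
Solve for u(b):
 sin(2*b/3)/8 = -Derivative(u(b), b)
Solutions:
 u(b) = C1 + 3*cos(2*b/3)/16


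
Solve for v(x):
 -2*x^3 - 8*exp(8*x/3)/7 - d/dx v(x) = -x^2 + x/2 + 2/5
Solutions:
 v(x) = C1 - x^4/2 + x^3/3 - x^2/4 - 2*x/5 - 3*exp(8*x/3)/7


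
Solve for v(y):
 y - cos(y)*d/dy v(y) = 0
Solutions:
 v(y) = C1 + Integral(y/cos(y), y)


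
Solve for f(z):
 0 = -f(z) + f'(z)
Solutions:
 f(z) = C1*exp(z)


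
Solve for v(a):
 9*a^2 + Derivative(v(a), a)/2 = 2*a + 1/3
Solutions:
 v(a) = C1 - 6*a^3 + 2*a^2 + 2*a/3


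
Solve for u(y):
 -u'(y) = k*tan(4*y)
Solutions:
 u(y) = C1 + k*log(cos(4*y))/4


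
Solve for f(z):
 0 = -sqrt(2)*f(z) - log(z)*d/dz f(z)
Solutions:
 f(z) = C1*exp(-sqrt(2)*li(z))


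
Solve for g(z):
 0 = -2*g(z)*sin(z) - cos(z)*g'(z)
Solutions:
 g(z) = C1*cos(z)^2


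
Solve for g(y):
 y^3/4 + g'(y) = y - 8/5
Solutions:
 g(y) = C1 - y^4/16 + y^2/2 - 8*y/5


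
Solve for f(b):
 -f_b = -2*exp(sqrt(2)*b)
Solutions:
 f(b) = C1 + sqrt(2)*exp(sqrt(2)*b)


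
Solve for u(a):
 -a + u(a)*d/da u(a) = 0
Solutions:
 u(a) = -sqrt(C1 + a^2)
 u(a) = sqrt(C1 + a^2)


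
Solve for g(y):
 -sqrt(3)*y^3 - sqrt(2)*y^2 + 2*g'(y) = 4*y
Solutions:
 g(y) = C1 + sqrt(3)*y^4/8 + sqrt(2)*y^3/6 + y^2


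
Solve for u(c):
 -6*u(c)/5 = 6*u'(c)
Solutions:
 u(c) = C1*exp(-c/5)


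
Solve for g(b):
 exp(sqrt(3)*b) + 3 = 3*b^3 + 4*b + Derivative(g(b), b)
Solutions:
 g(b) = C1 - 3*b^4/4 - 2*b^2 + 3*b + sqrt(3)*exp(sqrt(3)*b)/3


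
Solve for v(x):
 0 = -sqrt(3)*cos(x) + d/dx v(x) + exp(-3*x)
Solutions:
 v(x) = C1 + sqrt(3)*sin(x) + exp(-3*x)/3


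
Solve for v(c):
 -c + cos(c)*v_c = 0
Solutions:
 v(c) = C1 + Integral(c/cos(c), c)


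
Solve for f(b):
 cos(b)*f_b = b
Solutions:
 f(b) = C1 + Integral(b/cos(b), b)


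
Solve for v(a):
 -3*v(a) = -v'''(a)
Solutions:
 v(a) = C3*exp(3^(1/3)*a) + (C1*sin(3^(5/6)*a/2) + C2*cos(3^(5/6)*a/2))*exp(-3^(1/3)*a/2)


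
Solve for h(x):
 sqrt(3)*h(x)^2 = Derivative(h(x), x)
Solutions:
 h(x) = -1/(C1 + sqrt(3)*x)


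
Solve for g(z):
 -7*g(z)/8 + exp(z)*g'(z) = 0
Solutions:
 g(z) = C1*exp(-7*exp(-z)/8)


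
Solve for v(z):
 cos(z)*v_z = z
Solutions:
 v(z) = C1 + Integral(z/cos(z), z)


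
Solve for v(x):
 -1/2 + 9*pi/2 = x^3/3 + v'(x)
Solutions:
 v(x) = C1 - x^4/12 - x/2 + 9*pi*x/2


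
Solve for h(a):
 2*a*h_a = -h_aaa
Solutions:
 h(a) = C1 + Integral(C2*airyai(-2^(1/3)*a) + C3*airybi(-2^(1/3)*a), a)


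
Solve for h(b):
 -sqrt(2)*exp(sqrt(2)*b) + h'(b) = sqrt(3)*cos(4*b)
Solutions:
 h(b) = C1 + exp(sqrt(2)*b) + sqrt(3)*sin(4*b)/4


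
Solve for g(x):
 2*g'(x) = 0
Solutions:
 g(x) = C1


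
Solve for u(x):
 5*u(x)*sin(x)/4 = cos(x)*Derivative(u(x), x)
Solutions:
 u(x) = C1/cos(x)^(5/4)


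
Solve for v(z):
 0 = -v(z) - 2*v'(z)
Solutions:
 v(z) = C1*exp(-z/2)


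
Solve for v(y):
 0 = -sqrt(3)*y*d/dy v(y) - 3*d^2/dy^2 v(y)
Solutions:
 v(y) = C1 + C2*erf(sqrt(2)*3^(3/4)*y/6)


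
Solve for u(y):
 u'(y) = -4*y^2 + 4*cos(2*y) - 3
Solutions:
 u(y) = C1 - 4*y^3/3 - 3*y + 2*sin(2*y)


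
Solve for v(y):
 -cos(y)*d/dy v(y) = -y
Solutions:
 v(y) = C1 + Integral(y/cos(y), y)


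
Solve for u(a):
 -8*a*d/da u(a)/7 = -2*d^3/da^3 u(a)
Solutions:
 u(a) = C1 + Integral(C2*airyai(14^(2/3)*a/7) + C3*airybi(14^(2/3)*a/7), a)


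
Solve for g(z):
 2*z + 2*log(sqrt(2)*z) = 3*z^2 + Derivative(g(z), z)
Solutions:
 g(z) = C1 - z^3 + z^2 + 2*z*log(z) - 2*z + z*log(2)


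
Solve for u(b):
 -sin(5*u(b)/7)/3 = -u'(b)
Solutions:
 -b/3 + 7*log(cos(5*u(b)/7) - 1)/10 - 7*log(cos(5*u(b)/7) + 1)/10 = C1


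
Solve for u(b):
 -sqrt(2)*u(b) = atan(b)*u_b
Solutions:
 u(b) = C1*exp(-sqrt(2)*Integral(1/atan(b), b))


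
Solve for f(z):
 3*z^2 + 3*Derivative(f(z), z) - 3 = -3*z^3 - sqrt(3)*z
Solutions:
 f(z) = C1 - z^4/4 - z^3/3 - sqrt(3)*z^2/6 + z


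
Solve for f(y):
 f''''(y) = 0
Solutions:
 f(y) = C1 + C2*y + C3*y^2 + C4*y^3


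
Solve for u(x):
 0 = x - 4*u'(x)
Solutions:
 u(x) = C1 + x^2/8


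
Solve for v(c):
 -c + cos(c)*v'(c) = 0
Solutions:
 v(c) = C1 + Integral(c/cos(c), c)


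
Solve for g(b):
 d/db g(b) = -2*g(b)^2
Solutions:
 g(b) = 1/(C1 + 2*b)


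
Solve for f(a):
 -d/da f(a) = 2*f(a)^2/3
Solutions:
 f(a) = 3/(C1 + 2*a)


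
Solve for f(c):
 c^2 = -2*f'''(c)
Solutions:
 f(c) = C1 + C2*c + C3*c^2 - c^5/120


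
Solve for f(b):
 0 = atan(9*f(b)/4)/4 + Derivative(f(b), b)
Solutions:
 Integral(1/atan(9*_y/4), (_y, f(b))) = C1 - b/4


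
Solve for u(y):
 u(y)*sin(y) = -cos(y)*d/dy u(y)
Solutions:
 u(y) = C1*cos(y)


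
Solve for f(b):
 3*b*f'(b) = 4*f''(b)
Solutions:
 f(b) = C1 + C2*erfi(sqrt(6)*b/4)


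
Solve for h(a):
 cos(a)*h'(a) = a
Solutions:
 h(a) = C1 + Integral(a/cos(a), a)


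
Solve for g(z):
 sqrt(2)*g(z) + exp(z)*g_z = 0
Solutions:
 g(z) = C1*exp(sqrt(2)*exp(-z))


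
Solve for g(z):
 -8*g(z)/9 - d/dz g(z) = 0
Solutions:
 g(z) = C1*exp(-8*z/9)


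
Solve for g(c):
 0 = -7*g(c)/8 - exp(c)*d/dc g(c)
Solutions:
 g(c) = C1*exp(7*exp(-c)/8)


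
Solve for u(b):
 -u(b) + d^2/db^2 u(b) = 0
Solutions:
 u(b) = C1*exp(-b) + C2*exp(b)


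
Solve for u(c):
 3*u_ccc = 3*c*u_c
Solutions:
 u(c) = C1 + Integral(C2*airyai(c) + C3*airybi(c), c)


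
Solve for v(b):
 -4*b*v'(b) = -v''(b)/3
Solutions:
 v(b) = C1 + C2*erfi(sqrt(6)*b)


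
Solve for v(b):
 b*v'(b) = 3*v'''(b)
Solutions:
 v(b) = C1 + Integral(C2*airyai(3^(2/3)*b/3) + C3*airybi(3^(2/3)*b/3), b)


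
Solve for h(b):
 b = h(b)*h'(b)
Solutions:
 h(b) = -sqrt(C1 + b^2)
 h(b) = sqrt(C1 + b^2)


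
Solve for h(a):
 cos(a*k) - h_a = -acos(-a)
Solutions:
 h(a) = C1 + a*acos(-a) + sqrt(1 - a^2) + Piecewise((sin(a*k)/k, Ne(k, 0)), (a, True))


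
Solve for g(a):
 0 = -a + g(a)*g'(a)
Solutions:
 g(a) = -sqrt(C1 + a^2)
 g(a) = sqrt(C1 + a^2)


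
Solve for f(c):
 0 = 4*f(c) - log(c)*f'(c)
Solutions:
 f(c) = C1*exp(4*li(c))


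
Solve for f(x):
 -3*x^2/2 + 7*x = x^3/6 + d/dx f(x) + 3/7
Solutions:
 f(x) = C1 - x^4/24 - x^3/2 + 7*x^2/2 - 3*x/7


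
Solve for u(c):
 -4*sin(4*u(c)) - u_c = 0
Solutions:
 u(c) = -acos((-C1 - exp(32*c))/(C1 - exp(32*c)))/4 + pi/2
 u(c) = acos((-C1 - exp(32*c))/(C1 - exp(32*c)))/4


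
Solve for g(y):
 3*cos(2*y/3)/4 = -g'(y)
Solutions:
 g(y) = C1 - 9*sin(2*y/3)/8


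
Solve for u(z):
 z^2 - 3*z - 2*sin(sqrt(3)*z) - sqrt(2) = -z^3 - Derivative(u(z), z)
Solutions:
 u(z) = C1 - z^4/4 - z^3/3 + 3*z^2/2 + sqrt(2)*z - 2*sqrt(3)*cos(sqrt(3)*z)/3


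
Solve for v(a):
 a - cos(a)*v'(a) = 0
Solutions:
 v(a) = C1 + Integral(a/cos(a), a)


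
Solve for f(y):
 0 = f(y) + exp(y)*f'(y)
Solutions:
 f(y) = C1*exp(exp(-y))


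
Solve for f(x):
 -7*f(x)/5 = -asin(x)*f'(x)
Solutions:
 f(x) = C1*exp(7*Integral(1/asin(x), x)/5)


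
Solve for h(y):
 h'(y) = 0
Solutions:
 h(y) = C1


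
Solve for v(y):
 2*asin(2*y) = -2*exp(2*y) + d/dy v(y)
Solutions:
 v(y) = C1 + 2*y*asin(2*y) + sqrt(1 - 4*y^2) + exp(2*y)


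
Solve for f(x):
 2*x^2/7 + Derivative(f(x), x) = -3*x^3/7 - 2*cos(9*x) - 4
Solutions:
 f(x) = C1 - 3*x^4/28 - 2*x^3/21 - 4*x - 2*sin(9*x)/9


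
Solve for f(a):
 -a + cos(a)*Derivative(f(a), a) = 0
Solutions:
 f(a) = C1 + Integral(a/cos(a), a)


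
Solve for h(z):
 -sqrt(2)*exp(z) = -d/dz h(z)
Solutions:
 h(z) = C1 + sqrt(2)*exp(z)


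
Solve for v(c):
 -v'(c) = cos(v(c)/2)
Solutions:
 v(c) = -2*asin((C1 + exp(c))/(C1 - exp(c))) + 2*pi
 v(c) = 2*asin((C1 + exp(c))/(C1 - exp(c)))


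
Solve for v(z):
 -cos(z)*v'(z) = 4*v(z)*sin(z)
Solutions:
 v(z) = C1*cos(z)^4


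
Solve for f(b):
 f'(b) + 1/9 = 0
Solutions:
 f(b) = C1 - b/9


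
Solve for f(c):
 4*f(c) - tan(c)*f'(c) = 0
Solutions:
 f(c) = C1*sin(c)^4


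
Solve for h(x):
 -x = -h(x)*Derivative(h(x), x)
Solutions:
 h(x) = -sqrt(C1 + x^2)
 h(x) = sqrt(C1 + x^2)


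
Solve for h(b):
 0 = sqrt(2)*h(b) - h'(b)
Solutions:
 h(b) = C1*exp(sqrt(2)*b)


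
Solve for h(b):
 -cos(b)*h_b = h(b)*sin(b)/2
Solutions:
 h(b) = C1*sqrt(cos(b))


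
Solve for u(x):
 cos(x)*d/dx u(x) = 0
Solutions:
 u(x) = C1


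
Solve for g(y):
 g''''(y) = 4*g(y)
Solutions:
 g(y) = C1*exp(-sqrt(2)*y) + C2*exp(sqrt(2)*y) + C3*sin(sqrt(2)*y) + C4*cos(sqrt(2)*y)


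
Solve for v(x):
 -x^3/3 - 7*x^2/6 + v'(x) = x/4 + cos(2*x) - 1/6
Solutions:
 v(x) = C1 + x^4/12 + 7*x^3/18 + x^2/8 - x/6 + sin(2*x)/2


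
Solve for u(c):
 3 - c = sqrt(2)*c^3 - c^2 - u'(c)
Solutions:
 u(c) = C1 + sqrt(2)*c^4/4 - c^3/3 + c^2/2 - 3*c


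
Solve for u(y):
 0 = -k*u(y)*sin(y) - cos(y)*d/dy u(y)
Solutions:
 u(y) = C1*exp(k*log(cos(y)))


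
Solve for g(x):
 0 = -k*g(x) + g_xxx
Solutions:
 g(x) = C1*exp(k^(1/3)*x) + C2*exp(k^(1/3)*x*(-1 + sqrt(3)*I)/2) + C3*exp(-k^(1/3)*x*(1 + sqrt(3)*I)/2)


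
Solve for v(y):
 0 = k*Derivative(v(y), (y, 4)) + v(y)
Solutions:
 v(y) = C1*exp(-y*(-1/k)^(1/4)) + C2*exp(y*(-1/k)^(1/4)) + C3*exp(-I*y*(-1/k)^(1/4)) + C4*exp(I*y*(-1/k)^(1/4))


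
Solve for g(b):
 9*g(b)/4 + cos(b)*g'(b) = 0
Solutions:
 g(b) = C1*(sin(b) - 1)^(9/8)/(sin(b) + 1)^(9/8)


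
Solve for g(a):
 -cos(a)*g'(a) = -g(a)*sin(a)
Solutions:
 g(a) = C1/cos(a)


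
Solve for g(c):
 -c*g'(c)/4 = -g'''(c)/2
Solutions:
 g(c) = C1 + Integral(C2*airyai(2^(2/3)*c/2) + C3*airybi(2^(2/3)*c/2), c)


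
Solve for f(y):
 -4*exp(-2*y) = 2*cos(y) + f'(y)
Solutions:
 f(y) = C1 - 2*sin(y) + 2*exp(-2*y)


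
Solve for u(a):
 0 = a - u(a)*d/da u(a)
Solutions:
 u(a) = -sqrt(C1 + a^2)
 u(a) = sqrt(C1 + a^2)


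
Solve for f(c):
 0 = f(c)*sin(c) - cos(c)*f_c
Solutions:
 f(c) = C1/cos(c)


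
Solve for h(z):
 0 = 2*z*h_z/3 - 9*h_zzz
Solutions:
 h(z) = C1 + Integral(C2*airyai(2^(1/3)*z/3) + C3*airybi(2^(1/3)*z/3), z)


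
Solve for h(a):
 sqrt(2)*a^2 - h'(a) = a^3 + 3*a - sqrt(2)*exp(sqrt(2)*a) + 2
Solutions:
 h(a) = C1 - a^4/4 + sqrt(2)*a^3/3 - 3*a^2/2 - 2*a + exp(sqrt(2)*a)


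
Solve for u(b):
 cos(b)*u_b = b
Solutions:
 u(b) = C1 + Integral(b/cos(b), b)


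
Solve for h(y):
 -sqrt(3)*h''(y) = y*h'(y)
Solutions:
 h(y) = C1 + C2*erf(sqrt(2)*3^(3/4)*y/6)


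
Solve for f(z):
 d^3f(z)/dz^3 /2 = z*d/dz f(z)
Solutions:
 f(z) = C1 + Integral(C2*airyai(2^(1/3)*z) + C3*airybi(2^(1/3)*z), z)


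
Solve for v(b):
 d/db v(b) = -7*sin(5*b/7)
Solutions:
 v(b) = C1 + 49*cos(5*b/7)/5


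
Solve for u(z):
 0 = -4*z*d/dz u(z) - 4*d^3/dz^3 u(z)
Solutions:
 u(z) = C1 + Integral(C2*airyai(-z) + C3*airybi(-z), z)


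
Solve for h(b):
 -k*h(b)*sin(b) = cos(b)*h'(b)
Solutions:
 h(b) = C1*exp(k*log(cos(b)))


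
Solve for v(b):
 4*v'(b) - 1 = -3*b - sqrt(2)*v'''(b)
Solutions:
 v(b) = C1 + C2*sin(2^(3/4)*b) + C3*cos(2^(3/4)*b) - 3*b^2/8 + b/4


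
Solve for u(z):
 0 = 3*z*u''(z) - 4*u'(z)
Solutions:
 u(z) = C1 + C2*z^(7/3)


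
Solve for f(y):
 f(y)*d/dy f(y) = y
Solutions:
 f(y) = -sqrt(C1 + y^2)
 f(y) = sqrt(C1 + y^2)


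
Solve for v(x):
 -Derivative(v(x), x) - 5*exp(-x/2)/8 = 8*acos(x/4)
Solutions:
 v(x) = C1 - 8*x*acos(x/4) + 8*sqrt(16 - x^2) + 5*exp(-x/2)/4


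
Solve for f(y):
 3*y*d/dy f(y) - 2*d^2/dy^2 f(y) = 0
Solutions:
 f(y) = C1 + C2*erfi(sqrt(3)*y/2)


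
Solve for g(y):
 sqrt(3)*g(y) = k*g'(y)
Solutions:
 g(y) = C1*exp(sqrt(3)*y/k)


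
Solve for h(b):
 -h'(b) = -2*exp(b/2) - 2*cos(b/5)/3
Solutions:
 h(b) = C1 + 4*exp(b/2) + 10*sin(b/5)/3


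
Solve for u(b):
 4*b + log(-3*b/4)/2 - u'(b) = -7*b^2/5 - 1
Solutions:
 u(b) = C1 + 7*b^3/15 + 2*b^2 + b*log(-b)/2 + b*(-log(2) + 1/2 + log(3)/2)


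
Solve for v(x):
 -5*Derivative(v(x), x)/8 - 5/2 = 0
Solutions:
 v(x) = C1 - 4*x


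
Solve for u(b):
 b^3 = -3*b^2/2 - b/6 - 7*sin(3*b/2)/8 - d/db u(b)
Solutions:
 u(b) = C1 - b^4/4 - b^3/2 - b^2/12 + 7*cos(3*b/2)/12


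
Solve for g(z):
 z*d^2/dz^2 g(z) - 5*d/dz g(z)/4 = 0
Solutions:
 g(z) = C1 + C2*z^(9/4)


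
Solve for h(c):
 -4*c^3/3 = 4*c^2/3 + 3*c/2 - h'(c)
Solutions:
 h(c) = C1 + c^4/3 + 4*c^3/9 + 3*c^2/4


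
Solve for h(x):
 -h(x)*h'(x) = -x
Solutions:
 h(x) = -sqrt(C1 + x^2)
 h(x) = sqrt(C1 + x^2)


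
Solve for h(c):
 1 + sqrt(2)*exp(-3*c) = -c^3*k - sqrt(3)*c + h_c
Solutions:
 h(c) = C1 + c^4*k/4 + sqrt(3)*c^2/2 + c - sqrt(2)*exp(-3*c)/3


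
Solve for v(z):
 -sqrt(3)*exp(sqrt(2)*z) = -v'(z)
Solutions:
 v(z) = C1 + sqrt(6)*exp(sqrt(2)*z)/2


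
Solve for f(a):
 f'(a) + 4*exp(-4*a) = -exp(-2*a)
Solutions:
 f(a) = C1 + exp(-2*a)/2 + exp(-4*a)


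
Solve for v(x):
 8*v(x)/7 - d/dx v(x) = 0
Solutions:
 v(x) = C1*exp(8*x/7)


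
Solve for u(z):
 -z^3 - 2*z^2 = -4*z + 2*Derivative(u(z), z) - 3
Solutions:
 u(z) = C1 - z^4/8 - z^3/3 + z^2 + 3*z/2


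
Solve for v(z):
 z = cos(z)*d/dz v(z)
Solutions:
 v(z) = C1 + Integral(z/cos(z), z)


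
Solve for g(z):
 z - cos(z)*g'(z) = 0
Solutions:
 g(z) = C1 + Integral(z/cos(z), z)


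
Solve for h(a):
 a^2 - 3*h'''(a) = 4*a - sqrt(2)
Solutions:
 h(a) = C1 + C2*a + C3*a^2 + a^5/180 - a^4/18 + sqrt(2)*a^3/18


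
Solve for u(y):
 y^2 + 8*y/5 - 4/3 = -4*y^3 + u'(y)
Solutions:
 u(y) = C1 + y^4 + y^3/3 + 4*y^2/5 - 4*y/3


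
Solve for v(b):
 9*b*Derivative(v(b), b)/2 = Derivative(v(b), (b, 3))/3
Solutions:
 v(b) = C1 + Integral(C2*airyai(3*2^(2/3)*b/2) + C3*airybi(3*2^(2/3)*b/2), b)


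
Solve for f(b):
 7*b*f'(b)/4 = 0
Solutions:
 f(b) = C1


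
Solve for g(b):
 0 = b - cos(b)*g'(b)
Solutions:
 g(b) = C1 + Integral(b/cos(b), b)


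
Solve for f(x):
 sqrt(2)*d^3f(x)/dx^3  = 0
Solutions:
 f(x) = C1 + C2*x + C3*x^2


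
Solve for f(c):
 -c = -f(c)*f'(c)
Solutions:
 f(c) = -sqrt(C1 + c^2)
 f(c) = sqrt(C1 + c^2)


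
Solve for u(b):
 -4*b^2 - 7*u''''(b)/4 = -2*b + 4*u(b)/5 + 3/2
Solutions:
 u(b) = -5*b^2 + 5*b/2 + (C1*sin(sqrt(2)*35^(3/4)*b/35) + C2*cos(sqrt(2)*35^(3/4)*b/35))*exp(-sqrt(2)*35^(3/4)*b/35) + (C3*sin(sqrt(2)*35^(3/4)*b/35) + C4*cos(sqrt(2)*35^(3/4)*b/35))*exp(sqrt(2)*35^(3/4)*b/35) - 15/8


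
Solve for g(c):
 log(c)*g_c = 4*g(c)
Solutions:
 g(c) = C1*exp(4*li(c))


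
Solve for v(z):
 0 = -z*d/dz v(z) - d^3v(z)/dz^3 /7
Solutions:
 v(z) = C1 + Integral(C2*airyai(-7^(1/3)*z) + C3*airybi(-7^(1/3)*z), z)


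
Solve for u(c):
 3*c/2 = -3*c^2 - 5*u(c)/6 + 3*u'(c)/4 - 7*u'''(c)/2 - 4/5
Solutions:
 u(c) = C1*exp(42^(1/3)*c*(3*14^(1/3)/(sqrt(4774) + 70)^(1/3) + 3^(1/3)*(sqrt(4774) + 70)^(1/3))/84)*sin(14^(1/3)*3^(1/6)*c*(-(sqrt(4774) + 70)^(1/3) + 14^(1/3)*3^(2/3)/(sqrt(4774) + 70)^(1/3))/28) + C2*exp(42^(1/3)*c*(3*14^(1/3)/(sqrt(4774) + 70)^(1/3) + 3^(1/3)*(sqrt(4774) + 70)^(1/3))/84)*cos(14^(1/3)*3^(1/6)*c*(-(sqrt(4774) + 70)^(1/3) + 14^(1/3)*3^(2/3)/(sqrt(4774) + 70)^(1/3))/28) + C3*exp(-42^(1/3)*c*(3*14^(1/3)/(sqrt(4774) + 70)^(1/3) + 3^(1/3)*(sqrt(4774) + 70)^(1/3))/42) - 18*c^2/5 - 207*c/25 - 2103/250


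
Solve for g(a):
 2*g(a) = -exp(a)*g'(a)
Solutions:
 g(a) = C1*exp(2*exp(-a))


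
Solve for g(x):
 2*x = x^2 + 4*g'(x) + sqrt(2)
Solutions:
 g(x) = C1 - x^3/12 + x^2/4 - sqrt(2)*x/4


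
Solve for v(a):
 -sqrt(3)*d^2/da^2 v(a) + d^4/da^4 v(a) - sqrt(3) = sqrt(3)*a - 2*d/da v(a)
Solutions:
 v(a) = C1 + C2*exp(a*(3^(5/6)/(sqrt(9 - sqrt(3)) + 3)^(1/3) + 3^(2/3)*(sqrt(9 - sqrt(3)) + 3)^(1/3))/6)*sin(a*(-3^(1/6)*(sqrt(9 - sqrt(3)) + 3)^(1/3) + 3^(1/3)/(sqrt(9 - sqrt(3)) + 3)^(1/3))/2) + C3*exp(a*(3^(5/6)/(sqrt(9 - sqrt(3)) + 3)^(1/3) + 3^(2/3)*(sqrt(9 - sqrt(3)) + 3)^(1/3))/6)*cos(a*(-3^(1/6)*(sqrt(9 - sqrt(3)) + 3)^(1/3) + 3^(1/3)/(sqrt(9 - sqrt(3)) + 3)^(1/3))/2) + C4*exp(-a*(3^(5/6)/(sqrt(9 - sqrt(3)) + 3)^(1/3) + 3^(2/3)*(sqrt(9 - sqrt(3)) + 3)^(1/3))/3) + sqrt(3)*a^2/4 + 3*a/4 + sqrt(3)*a/2


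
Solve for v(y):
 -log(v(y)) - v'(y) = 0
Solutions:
 li(v(y)) = C1 - y


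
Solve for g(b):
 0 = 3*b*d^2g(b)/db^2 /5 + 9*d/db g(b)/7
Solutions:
 g(b) = C1 + C2/b^(8/7)


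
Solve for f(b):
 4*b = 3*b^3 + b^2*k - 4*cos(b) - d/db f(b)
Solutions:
 f(b) = C1 + 3*b^4/4 + b^3*k/3 - 2*b^2 - 4*sin(b)


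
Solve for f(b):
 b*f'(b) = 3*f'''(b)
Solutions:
 f(b) = C1 + Integral(C2*airyai(3^(2/3)*b/3) + C3*airybi(3^(2/3)*b/3), b)


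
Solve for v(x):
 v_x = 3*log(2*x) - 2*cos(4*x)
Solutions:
 v(x) = C1 + 3*x*log(x) - 3*x + 3*x*log(2) - sin(4*x)/2


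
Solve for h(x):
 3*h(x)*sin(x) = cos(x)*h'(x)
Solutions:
 h(x) = C1/cos(x)^3


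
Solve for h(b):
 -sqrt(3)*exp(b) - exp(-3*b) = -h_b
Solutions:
 h(b) = C1 + sqrt(3)*exp(b) - exp(-3*b)/3


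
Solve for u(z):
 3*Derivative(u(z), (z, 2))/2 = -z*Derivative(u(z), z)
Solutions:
 u(z) = C1 + C2*erf(sqrt(3)*z/3)


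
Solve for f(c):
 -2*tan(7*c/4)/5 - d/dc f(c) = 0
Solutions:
 f(c) = C1 + 8*log(cos(7*c/4))/35


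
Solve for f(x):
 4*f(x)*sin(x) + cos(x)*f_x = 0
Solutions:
 f(x) = C1*cos(x)^4


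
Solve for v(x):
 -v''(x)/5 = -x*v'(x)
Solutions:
 v(x) = C1 + C2*erfi(sqrt(10)*x/2)


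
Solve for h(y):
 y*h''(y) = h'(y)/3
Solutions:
 h(y) = C1 + C2*y^(4/3)


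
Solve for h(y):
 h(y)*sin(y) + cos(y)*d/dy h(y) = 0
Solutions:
 h(y) = C1*cos(y)


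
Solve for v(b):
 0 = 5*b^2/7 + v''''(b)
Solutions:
 v(b) = C1 + C2*b + C3*b^2 + C4*b^3 - b^6/504


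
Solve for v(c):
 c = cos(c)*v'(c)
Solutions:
 v(c) = C1 + Integral(c/cos(c), c)


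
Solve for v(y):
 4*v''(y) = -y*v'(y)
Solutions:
 v(y) = C1 + C2*erf(sqrt(2)*y/4)


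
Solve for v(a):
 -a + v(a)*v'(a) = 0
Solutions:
 v(a) = -sqrt(C1 + a^2)
 v(a) = sqrt(C1 + a^2)


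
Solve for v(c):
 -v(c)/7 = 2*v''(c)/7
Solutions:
 v(c) = C1*sin(sqrt(2)*c/2) + C2*cos(sqrt(2)*c/2)


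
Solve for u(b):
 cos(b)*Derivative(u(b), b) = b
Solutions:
 u(b) = C1 + Integral(b/cos(b), b)


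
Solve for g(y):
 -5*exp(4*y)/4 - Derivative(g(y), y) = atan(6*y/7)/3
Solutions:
 g(y) = C1 - y*atan(6*y/7)/3 - 5*exp(4*y)/16 + 7*log(36*y^2 + 49)/36


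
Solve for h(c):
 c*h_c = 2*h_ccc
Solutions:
 h(c) = C1 + Integral(C2*airyai(2^(2/3)*c/2) + C3*airybi(2^(2/3)*c/2), c)


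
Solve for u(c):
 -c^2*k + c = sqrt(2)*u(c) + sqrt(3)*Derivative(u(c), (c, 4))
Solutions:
 u(c) = -sqrt(2)*c^2*k/2 + sqrt(2)*c/2 + (C1*sin(2^(5/8)*3^(7/8)*c/6) + C2*cos(2^(5/8)*3^(7/8)*c/6))*exp(-2^(5/8)*3^(7/8)*c/6) + (C3*sin(2^(5/8)*3^(7/8)*c/6) + C4*cos(2^(5/8)*3^(7/8)*c/6))*exp(2^(5/8)*3^(7/8)*c/6)


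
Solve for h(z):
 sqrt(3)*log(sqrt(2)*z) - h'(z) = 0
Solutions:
 h(z) = C1 + sqrt(3)*z*log(z) - sqrt(3)*z + sqrt(3)*z*log(2)/2


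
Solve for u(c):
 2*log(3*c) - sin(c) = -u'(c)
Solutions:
 u(c) = C1 - 2*c*log(c) - 2*c*log(3) + 2*c - cos(c)


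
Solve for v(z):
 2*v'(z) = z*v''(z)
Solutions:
 v(z) = C1 + C2*z^3


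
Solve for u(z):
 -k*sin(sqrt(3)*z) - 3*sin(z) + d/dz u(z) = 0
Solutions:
 u(z) = C1 - sqrt(3)*k*cos(sqrt(3)*z)/3 - 3*cos(z)


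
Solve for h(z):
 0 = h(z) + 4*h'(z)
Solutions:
 h(z) = C1*exp(-z/4)


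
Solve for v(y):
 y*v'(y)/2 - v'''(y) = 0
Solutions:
 v(y) = C1 + Integral(C2*airyai(2^(2/3)*y/2) + C3*airybi(2^(2/3)*y/2), y)


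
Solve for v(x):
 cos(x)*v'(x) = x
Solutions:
 v(x) = C1 + Integral(x/cos(x), x)


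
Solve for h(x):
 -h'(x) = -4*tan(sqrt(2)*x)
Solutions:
 h(x) = C1 - 2*sqrt(2)*log(cos(sqrt(2)*x))


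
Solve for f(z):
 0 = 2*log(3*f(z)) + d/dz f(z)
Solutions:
 Integral(1/(log(_y) + log(3)), (_y, f(z)))/2 = C1 - z


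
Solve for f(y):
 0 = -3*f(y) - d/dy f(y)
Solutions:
 f(y) = C1*exp(-3*y)


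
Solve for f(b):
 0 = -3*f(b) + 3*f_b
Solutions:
 f(b) = C1*exp(b)


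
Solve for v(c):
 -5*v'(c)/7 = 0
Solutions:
 v(c) = C1


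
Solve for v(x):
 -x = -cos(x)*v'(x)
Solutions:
 v(x) = C1 + Integral(x/cos(x), x)


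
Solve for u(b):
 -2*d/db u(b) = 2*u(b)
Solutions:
 u(b) = C1*exp(-b)


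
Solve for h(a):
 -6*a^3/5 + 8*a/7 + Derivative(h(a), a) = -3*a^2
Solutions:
 h(a) = C1 + 3*a^4/10 - a^3 - 4*a^2/7


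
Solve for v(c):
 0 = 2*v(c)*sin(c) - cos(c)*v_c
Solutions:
 v(c) = C1/cos(c)^2


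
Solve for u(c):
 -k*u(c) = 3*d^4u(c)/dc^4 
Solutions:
 u(c) = C1*exp(-3^(3/4)*c*(-k)^(1/4)/3) + C2*exp(3^(3/4)*c*(-k)^(1/4)/3) + C3*exp(-3^(3/4)*I*c*(-k)^(1/4)/3) + C4*exp(3^(3/4)*I*c*(-k)^(1/4)/3)


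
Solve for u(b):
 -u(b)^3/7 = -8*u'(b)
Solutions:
 u(b) = -2*sqrt(7)*sqrt(-1/(C1 + b))
 u(b) = 2*sqrt(7)*sqrt(-1/(C1 + b))


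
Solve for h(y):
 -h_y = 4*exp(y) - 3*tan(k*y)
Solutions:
 h(y) = C1 + 3*Piecewise((-log(cos(k*y))/k, Ne(k, 0)), (0, True)) - 4*exp(y)


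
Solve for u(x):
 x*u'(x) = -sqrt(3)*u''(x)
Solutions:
 u(x) = C1 + C2*erf(sqrt(2)*3^(3/4)*x/6)


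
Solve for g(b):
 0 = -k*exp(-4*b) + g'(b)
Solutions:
 g(b) = C1 - k*exp(-4*b)/4


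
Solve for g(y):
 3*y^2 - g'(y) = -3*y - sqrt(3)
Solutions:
 g(y) = C1 + y^3 + 3*y^2/2 + sqrt(3)*y


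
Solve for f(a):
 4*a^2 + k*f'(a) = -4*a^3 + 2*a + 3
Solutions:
 f(a) = C1 - a^4/k - 4*a^3/(3*k) + a^2/k + 3*a/k


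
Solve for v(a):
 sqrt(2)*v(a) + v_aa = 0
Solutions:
 v(a) = C1*sin(2^(1/4)*a) + C2*cos(2^(1/4)*a)


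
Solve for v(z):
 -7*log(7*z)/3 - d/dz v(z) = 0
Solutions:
 v(z) = C1 - 7*z*log(z)/3 - 7*z*log(7)/3 + 7*z/3


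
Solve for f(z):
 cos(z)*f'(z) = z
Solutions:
 f(z) = C1 + Integral(z/cos(z), z)


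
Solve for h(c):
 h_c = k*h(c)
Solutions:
 h(c) = C1*exp(c*k)


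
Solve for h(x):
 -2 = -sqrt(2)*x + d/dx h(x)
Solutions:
 h(x) = C1 + sqrt(2)*x^2/2 - 2*x


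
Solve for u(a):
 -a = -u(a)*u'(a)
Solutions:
 u(a) = -sqrt(C1 + a^2)
 u(a) = sqrt(C1 + a^2)


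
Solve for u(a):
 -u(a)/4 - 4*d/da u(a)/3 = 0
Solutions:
 u(a) = C1*exp(-3*a/16)


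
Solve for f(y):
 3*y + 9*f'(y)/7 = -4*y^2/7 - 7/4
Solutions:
 f(y) = C1 - 4*y^3/27 - 7*y^2/6 - 49*y/36


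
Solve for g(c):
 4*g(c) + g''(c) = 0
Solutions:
 g(c) = C1*sin(2*c) + C2*cos(2*c)


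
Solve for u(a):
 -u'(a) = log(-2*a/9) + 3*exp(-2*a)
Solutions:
 u(a) = C1 - a*log(-a) + a*(-log(2) + 1 + 2*log(3)) + 3*exp(-2*a)/2


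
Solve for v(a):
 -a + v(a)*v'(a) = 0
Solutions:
 v(a) = -sqrt(C1 + a^2)
 v(a) = sqrt(C1 + a^2)


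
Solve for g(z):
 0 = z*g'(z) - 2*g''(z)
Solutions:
 g(z) = C1 + C2*erfi(z/2)


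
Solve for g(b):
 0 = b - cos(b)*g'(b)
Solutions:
 g(b) = C1 + Integral(b/cos(b), b)


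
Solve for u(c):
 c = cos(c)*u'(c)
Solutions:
 u(c) = C1 + Integral(c/cos(c), c)


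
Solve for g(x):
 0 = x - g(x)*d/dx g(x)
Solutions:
 g(x) = -sqrt(C1 + x^2)
 g(x) = sqrt(C1 + x^2)


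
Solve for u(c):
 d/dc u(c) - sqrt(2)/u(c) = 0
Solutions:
 u(c) = -sqrt(C1 + 2*sqrt(2)*c)
 u(c) = sqrt(C1 + 2*sqrt(2)*c)


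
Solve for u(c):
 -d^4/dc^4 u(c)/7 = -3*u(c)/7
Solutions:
 u(c) = C1*exp(-3^(1/4)*c) + C2*exp(3^(1/4)*c) + C3*sin(3^(1/4)*c) + C4*cos(3^(1/4)*c)


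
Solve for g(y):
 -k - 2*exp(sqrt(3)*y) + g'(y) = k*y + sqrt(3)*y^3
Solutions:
 g(y) = C1 + k*y^2/2 + k*y + sqrt(3)*y^4/4 + 2*sqrt(3)*exp(sqrt(3)*y)/3


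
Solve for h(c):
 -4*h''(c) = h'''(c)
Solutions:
 h(c) = C1 + C2*c + C3*exp(-4*c)


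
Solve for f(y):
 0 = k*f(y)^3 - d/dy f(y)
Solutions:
 f(y) = -sqrt(2)*sqrt(-1/(C1 + k*y))/2
 f(y) = sqrt(2)*sqrt(-1/(C1 + k*y))/2


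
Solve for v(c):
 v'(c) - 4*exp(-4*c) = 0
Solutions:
 v(c) = C1 - exp(-4*c)


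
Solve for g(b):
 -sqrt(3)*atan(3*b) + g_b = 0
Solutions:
 g(b) = C1 + sqrt(3)*(b*atan(3*b) - log(9*b^2 + 1)/6)


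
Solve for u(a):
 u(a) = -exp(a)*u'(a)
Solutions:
 u(a) = C1*exp(exp(-a))


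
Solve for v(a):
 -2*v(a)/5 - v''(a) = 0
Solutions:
 v(a) = C1*sin(sqrt(10)*a/5) + C2*cos(sqrt(10)*a/5)


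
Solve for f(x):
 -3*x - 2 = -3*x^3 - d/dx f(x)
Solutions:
 f(x) = C1 - 3*x^4/4 + 3*x^2/2 + 2*x


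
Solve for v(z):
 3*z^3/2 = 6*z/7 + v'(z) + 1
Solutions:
 v(z) = C1 + 3*z^4/8 - 3*z^2/7 - z


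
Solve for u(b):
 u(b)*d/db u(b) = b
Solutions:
 u(b) = -sqrt(C1 + b^2)
 u(b) = sqrt(C1 + b^2)


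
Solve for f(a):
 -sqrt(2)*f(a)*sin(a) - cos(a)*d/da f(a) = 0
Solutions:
 f(a) = C1*cos(a)^(sqrt(2))


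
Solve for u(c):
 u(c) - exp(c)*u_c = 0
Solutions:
 u(c) = C1*exp(-exp(-c))


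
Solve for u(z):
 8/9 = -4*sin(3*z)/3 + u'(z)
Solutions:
 u(z) = C1 + 8*z/9 - 4*cos(3*z)/9


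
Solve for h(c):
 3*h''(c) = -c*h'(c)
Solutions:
 h(c) = C1 + C2*erf(sqrt(6)*c/6)


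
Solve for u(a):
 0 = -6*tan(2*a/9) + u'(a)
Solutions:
 u(a) = C1 - 27*log(cos(2*a/9))


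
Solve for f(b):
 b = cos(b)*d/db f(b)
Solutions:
 f(b) = C1 + Integral(b/cos(b), b)


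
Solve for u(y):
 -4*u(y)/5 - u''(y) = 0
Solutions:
 u(y) = C1*sin(2*sqrt(5)*y/5) + C2*cos(2*sqrt(5)*y/5)


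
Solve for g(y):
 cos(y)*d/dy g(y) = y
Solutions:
 g(y) = C1 + Integral(y/cos(y), y)


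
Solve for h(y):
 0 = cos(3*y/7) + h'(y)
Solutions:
 h(y) = C1 - 7*sin(3*y/7)/3


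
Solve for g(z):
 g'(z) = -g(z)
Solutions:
 g(z) = C1*exp(-z)


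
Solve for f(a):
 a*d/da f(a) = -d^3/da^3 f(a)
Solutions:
 f(a) = C1 + Integral(C2*airyai(-a) + C3*airybi(-a), a)


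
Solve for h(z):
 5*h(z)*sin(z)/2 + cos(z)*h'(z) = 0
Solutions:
 h(z) = C1*cos(z)^(5/2)


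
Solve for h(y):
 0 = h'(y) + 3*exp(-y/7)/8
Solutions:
 h(y) = C1 + 21*exp(-y/7)/8


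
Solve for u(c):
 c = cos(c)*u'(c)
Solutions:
 u(c) = C1 + Integral(c/cos(c), c)


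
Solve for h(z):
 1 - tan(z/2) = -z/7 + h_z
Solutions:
 h(z) = C1 + z^2/14 + z + 2*log(cos(z/2))


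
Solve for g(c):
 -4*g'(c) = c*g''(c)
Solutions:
 g(c) = C1 + C2/c^3


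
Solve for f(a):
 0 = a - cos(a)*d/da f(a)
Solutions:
 f(a) = C1 + Integral(a/cos(a), a)


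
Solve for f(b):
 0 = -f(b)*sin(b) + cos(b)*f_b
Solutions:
 f(b) = C1/cos(b)


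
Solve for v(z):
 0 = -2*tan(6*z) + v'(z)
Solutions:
 v(z) = C1 - log(cos(6*z))/3


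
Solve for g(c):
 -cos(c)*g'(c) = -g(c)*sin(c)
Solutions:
 g(c) = C1/cos(c)


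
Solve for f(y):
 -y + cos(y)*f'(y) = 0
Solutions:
 f(y) = C1 + Integral(y/cos(y), y)


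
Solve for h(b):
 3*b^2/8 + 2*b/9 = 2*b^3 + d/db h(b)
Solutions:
 h(b) = C1 - b^4/2 + b^3/8 + b^2/9


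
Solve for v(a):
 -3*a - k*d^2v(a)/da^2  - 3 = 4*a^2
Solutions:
 v(a) = C1 + C2*a - a^4/(3*k) - a^3/(2*k) - 3*a^2/(2*k)


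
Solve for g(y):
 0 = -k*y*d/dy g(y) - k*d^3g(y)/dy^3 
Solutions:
 g(y) = C1 + Integral(C2*airyai(-y) + C3*airybi(-y), y)


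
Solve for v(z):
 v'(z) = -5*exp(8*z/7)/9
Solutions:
 v(z) = C1 - 35*exp(8*z/7)/72


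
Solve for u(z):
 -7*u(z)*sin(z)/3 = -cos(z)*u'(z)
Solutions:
 u(z) = C1/cos(z)^(7/3)


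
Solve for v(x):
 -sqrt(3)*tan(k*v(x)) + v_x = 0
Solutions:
 v(x) = Piecewise((-asin(exp(C1*k + sqrt(3)*k*x))/k + pi/k, Ne(k, 0)), (nan, True))
 v(x) = Piecewise((asin(exp(C1*k + sqrt(3)*k*x))/k, Ne(k, 0)), (nan, True))


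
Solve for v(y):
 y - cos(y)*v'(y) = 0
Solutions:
 v(y) = C1 + Integral(y/cos(y), y)


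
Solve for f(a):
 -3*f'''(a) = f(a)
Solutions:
 f(a) = C3*exp(-3^(2/3)*a/3) + (C1*sin(3^(1/6)*a/2) + C2*cos(3^(1/6)*a/2))*exp(3^(2/3)*a/6)


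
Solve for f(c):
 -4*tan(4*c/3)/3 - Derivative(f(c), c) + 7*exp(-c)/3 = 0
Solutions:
 f(c) = C1 - log(tan(4*c/3)^2 + 1)/2 - 7*exp(-c)/3


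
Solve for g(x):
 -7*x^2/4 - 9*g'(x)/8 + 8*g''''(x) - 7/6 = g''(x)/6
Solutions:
 g(x) = C1 + C2*exp(-2^(1/3)*x*(2/(7*sqrt(1205) + 243)^(1/3) + 2^(1/3)*(7*sqrt(1205) + 243)^(1/3))/48)*sin(2^(1/3)*sqrt(3)*x*(-2^(1/3)*(7*sqrt(1205) + 243)^(1/3) + 2/(7*sqrt(1205) + 243)^(1/3))/48) + C3*exp(-2^(1/3)*x*(2/(7*sqrt(1205) + 243)^(1/3) + 2^(1/3)*(7*sqrt(1205) + 243)^(1/3))/48)*cos(2^(1/3)*sqrt(3)*x*(-2^(1/3)*(7*sqrt(1205) + 243)^(1/3) + 2/(7*sqrt(1205) + 243)^(1/3))/48) + C4*exp(2^(1/3)*x*(2/(7*sqrt(1205) + 243)^(1/3) + 2^(1/3)*(7*sqrt(1205) + 243)^(1/3))/24) - 14*x^3/27 + 56*x^2/243 - 7252*x/6561


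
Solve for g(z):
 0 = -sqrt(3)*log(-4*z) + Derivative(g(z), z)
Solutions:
 g(z) = C1 + sqrt(3)*z*log(-z) + sqrt(3)*z*(-1 + 2*log(2))


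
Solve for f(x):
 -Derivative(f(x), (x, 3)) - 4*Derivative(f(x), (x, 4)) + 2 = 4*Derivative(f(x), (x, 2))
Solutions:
 f(x) = C1 + C2*x + x^2/4 + (C3*sin(3*sqrt(7)*x/8) + C4*cos(3*sqrt(7)*x/8))*exp(-x/8)


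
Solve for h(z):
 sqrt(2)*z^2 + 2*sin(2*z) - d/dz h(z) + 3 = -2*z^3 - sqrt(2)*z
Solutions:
 h(z) = C1 + z^4/2 + sqrt(2)*z^3/3 + sqrt(2)*z^2/2 + 3*z - cos(2*z)


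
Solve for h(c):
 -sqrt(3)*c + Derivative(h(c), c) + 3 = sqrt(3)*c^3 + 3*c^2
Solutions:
 h(c) = C1 + sqrt(3)*c^4/4 + c^3 + sqrt(3)*c^2/2 - 3*c


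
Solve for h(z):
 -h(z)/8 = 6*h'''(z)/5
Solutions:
 h(z) = C3*exp(-5^(1/3)*6^(2/3)*z/12) + (C1*sin(2^(2/3)*3^(1/6)*5^(1/3)*z/8) + C2*cos(2^(2/3)*3^(1/6)*5^(1/3)*z/8))*exp(5^(1/3)*6^(2/3)*z/24)


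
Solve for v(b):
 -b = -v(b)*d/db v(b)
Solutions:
 v(b) = -sqrt(C1 + b^2)
 v(b) = sqrt(C1 + b^2)


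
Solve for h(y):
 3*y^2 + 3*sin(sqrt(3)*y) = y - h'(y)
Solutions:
 h(y) = C1 - y^3 + y^2/2 + sqrt(3)*cos(sqrt(3)*y)


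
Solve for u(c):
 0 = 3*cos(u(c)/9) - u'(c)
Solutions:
 -3*c - 9*log(sin(u(c)/9) - 1)/2 + 9*log(sin(u(c)/9) + 1)/2 = C1


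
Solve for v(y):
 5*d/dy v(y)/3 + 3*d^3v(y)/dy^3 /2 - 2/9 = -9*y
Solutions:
 v(y) = C1 + C2*sin(sqrt(10)*y/3) + C3*cos(sqrt(10)*y/3) - 27*y^2/10 + 2*y/15


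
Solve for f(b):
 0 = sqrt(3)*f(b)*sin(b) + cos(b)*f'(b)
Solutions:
 f(b) = C1*cos(b)^(sqrt(3))


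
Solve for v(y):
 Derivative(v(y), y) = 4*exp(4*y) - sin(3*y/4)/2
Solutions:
 v(y) = C1 + exp(4*y) + 2*cos(3*y/4)/3


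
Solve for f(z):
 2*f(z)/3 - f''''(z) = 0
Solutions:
 f(z) = C1*exp(-2^(1/4)*3^(3/4)*z/3) + C2*exp(2^(1/4)*3^(3/4)*z/3) + C3*sin(2^(1/4)*3^(3/4)*z/3) + C4*cos(2^(1/4)*3^(3/4)*z/3)


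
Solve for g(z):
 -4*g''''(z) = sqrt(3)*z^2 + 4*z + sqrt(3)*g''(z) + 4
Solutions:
 g(z) = C1 + C2*z + C3*sin(3^(1/4)*z/2) + C4*cos(3^(1/4)*z/2) - z^4/12 - 2*sqrt(3)*z^3/9 + 2*sqrt(3)*z^2/3


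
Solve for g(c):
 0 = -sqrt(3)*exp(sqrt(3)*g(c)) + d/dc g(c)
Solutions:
 g(c) = sqrt(3)*(2*log(-1/(C1 + sqrt(3)*c)) - log(3))/6


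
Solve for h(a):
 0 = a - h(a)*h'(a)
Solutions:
 h(a) = -sqrt(C1 + a^2)
 h(a) = sqrt(C1 + a^2)


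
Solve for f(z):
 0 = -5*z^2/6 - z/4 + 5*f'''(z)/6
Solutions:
 f(z) = C1 + C2*z + C3*z^2 + z^5/60 + z^4/80


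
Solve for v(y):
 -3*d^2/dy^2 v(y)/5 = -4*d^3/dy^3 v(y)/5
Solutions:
 v(y) = C1 + C2*y + C3*exp(3*y/4)


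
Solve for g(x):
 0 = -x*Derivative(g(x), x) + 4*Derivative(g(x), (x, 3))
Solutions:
 g(x) = C1 + Integral(C2*airyai(2^(1/3)*x/2) + C3*airybi(2^(1/3)*x/2), x)


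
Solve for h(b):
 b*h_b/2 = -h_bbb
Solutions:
 h(b) = C1 + Integral(C2*airyai(-2^(2/3)*b/2) + C3*airybi(-2^(2/3)*b/2), b)


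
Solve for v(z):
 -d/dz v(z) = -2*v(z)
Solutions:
 v(z) = C1*exp(2*z)


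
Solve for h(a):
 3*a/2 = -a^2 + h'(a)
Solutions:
 h(a) = C1 + a^3/3 + 3*a^2/4


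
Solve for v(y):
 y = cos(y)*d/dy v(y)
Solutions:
 v(y) = C1 + Integral(y/cos(y), y)


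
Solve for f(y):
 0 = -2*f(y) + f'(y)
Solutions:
 f(y) = C1*exp(2*y)


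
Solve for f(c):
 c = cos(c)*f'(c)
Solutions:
 f(c) = C1 + Integral(c/cos(c), c)


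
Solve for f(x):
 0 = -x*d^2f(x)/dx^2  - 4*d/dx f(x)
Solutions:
 f(x) = C1 + C2/x^3


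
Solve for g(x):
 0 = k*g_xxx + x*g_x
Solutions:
 g(x) = C1 + Integral(C2*airyai(x*(-1/k)^(1/3)) + C3*airybi(x*(-1/k)^(1/3)), x)


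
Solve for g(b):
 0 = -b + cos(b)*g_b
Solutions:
 g(b) = C1 + Integral(b/cos(b), b)


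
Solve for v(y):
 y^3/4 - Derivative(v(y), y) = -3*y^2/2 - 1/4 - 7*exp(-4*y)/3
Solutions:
 v(y) = C1 + y^4/16 + y^3/2 + y/4 - 7*exp(-4*y)/12


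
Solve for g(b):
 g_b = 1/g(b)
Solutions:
 g(b) = -sqrt(C1 + 2*b)
 g(b) = sqrt(C1 + 2*b)


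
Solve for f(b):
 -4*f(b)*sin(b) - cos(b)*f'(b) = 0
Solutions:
 f(b) = C1*cos(b)^4


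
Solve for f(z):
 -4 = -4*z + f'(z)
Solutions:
 f(z) = C1 + 2*z^2 - 4*z


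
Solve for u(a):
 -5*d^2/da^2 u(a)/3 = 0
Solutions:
 u(a) = C1 + C2*a


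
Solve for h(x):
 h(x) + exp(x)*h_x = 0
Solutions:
 h(x) = C1*exp(exp(-x))


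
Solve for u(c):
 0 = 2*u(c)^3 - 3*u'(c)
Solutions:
 u(c) = -sqrt(6)*sqrt(-1/(C1 + 2*c))/2
 u(c) = sqrt(6)*sqrt(-1/(C1 + 2*c))/2


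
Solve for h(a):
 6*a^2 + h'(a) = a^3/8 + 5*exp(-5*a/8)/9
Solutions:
 h(a) = C1 + a^4/32 - 2*a^3 - 8*exp(-5*a/8)/9


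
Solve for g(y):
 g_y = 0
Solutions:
 g(y) = C1


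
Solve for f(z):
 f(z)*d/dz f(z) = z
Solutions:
 f(z) = -sqrt(C1 + z^2)
 f(z) = sqrt(C1 + z^2)


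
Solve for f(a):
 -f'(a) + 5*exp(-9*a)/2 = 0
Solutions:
 f(a) = C1 - 5*exp(-9*a)/18


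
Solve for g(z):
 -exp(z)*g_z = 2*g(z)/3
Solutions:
 g(z) = C1*exp(2*exp(-z)/3)


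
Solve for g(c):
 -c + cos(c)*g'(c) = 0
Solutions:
 g(c) = C1 + Integral(c/cos(c), c)


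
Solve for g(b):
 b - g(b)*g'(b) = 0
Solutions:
 g(b) = -sqrt(C1 + b^2)
 g(b) = sqrt(C1 + b^2)


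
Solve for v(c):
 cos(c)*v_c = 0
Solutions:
 v(c) = C1


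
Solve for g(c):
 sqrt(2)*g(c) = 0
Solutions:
 g(c) = 0


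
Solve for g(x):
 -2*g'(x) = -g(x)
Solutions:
 g(x) = C1*exp(x/2)


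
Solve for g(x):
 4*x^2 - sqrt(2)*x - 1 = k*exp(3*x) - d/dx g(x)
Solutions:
 g(x) = C1 + k*exp(3*x)/3 - 4*x^3/3 + sqrt(2)*x^2/2 + x


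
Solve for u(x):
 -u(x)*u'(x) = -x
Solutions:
 u(x) = -sqrt(C1 + x^2)
 u(x) = sqrt(C1 + x^2)


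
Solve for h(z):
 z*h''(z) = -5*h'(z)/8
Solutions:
 h(z) = C1 + C2*z^(3/8)


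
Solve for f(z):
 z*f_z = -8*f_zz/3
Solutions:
 f(z) = C1 + C2*erf(sqrt(3)*z/4)


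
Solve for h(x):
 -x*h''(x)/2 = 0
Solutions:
 h(x) = C1 + C2*x


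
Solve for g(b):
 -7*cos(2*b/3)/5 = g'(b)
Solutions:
 g(b) = C1 - 21*sin(2*b/3)/10


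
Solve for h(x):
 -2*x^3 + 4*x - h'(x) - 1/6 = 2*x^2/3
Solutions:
 h(x) = C1 - x^4/2 - 2*x^3/9 + 2*x^2 - x/6


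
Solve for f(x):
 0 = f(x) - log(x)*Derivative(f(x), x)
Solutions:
 f(x) = C1*exp(li(x))


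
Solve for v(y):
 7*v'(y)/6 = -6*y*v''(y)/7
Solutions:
 v(y) = C1 + C2/y^(13/36)


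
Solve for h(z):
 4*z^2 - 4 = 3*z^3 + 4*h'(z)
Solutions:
 h(z) = C1 - 3*z^4/16 + z^3/3 - z


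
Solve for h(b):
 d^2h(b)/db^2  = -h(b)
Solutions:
 h(b) = C1*sin(b) + C2*cos(b)
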